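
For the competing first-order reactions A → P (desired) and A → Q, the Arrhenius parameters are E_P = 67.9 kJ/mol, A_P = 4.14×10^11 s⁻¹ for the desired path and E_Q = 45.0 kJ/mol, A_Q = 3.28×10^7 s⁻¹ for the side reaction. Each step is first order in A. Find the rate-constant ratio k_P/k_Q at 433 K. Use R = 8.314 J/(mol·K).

With equal orders, S_{P/Q} = k_P/k_Q = (A_P/A_Q)·exp[(E_Q−E_P)/(RT)].
(E_Q−E_P)/(RT) = (45.0−67.9)×10³/(8.314×433) = -22900/3600 = -6.361.
k_P/k_Q = (4.14×10^11/3.28×10^7)·exp(-6.361) = 12622 × 0.001727 = 21.8.
Since E_P > E_Q, raising the temperature improves selectivity toward P.

21.8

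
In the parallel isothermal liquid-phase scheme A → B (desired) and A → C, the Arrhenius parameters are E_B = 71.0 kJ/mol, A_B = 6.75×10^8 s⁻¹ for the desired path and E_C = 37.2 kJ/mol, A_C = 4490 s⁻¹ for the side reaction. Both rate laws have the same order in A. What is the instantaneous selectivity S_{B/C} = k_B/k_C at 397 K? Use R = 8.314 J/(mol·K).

k_B/k_C = (A_B/A_C)·exp[−(E_B−E_C)/(RT)] = (A_B/A_C)·exp[(E_C−E_B)/(RT)].
(E_C−E_B)/(RT) = (37.2−71.0)×10³/(8.314×397) = -33800/3301 = -10.24.
k_B/k_C = (6.75×10^8/4490)·exp(-10.24) = 1.503×10^5 × 3.570×10^-5 = 5.37.

5.37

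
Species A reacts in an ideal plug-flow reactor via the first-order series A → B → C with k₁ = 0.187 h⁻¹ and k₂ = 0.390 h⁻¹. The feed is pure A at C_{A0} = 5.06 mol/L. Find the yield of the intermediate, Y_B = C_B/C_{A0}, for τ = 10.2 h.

0.120

The intermediate concentration in a first-order A→B→C sequence is C_B = k₁C_{A0}(e^(−k₁τ) − e^(−k₂τ))/(k₂−k₁).
e^(−k₁τ) = e^(−0.187×10.2) = e^(−1.907) = 0.1485; e^(−k₂τ) = e^(−3.978) = 0.01872.
C_B = 0.187×5.06/(0.390−0.187) × (0.1485−0.01872) = 4.661×0.1297 = 0.6048 mol/L.
Y_B = C_B/C_{A0} = 0.6048/5.06 = 0.120.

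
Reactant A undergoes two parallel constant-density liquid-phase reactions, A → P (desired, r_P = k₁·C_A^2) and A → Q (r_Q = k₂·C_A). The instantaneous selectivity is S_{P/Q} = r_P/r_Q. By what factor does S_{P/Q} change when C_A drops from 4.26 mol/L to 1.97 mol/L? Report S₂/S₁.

S_{P/Q} = (k₁/k₂)·C_A, so S₂/S₁ = (C_{A,2}/C_{A,1}).
= 1.97/4.26 = 0.462.

0.462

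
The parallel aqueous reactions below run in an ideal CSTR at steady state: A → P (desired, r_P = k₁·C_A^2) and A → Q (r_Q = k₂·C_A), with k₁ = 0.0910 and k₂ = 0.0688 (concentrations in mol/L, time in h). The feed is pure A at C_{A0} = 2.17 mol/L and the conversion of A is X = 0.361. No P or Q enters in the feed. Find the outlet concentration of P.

Exit C_A = C_{A0}(1−X) = 2.17×0.639 = 1.387 mol/L.
In a CSTR the entire volume is at exit conditions, so r_P = 0.0910×1.387^2 = 0.1750 and r_Q = 0.0688×1.387 = 0.09540.
Fraction of consumed A going to P: r_P/(r_P+r_Q) = 0.6471.
C_P = 0.6471·C_{A0}·X = 0.6471×2.17×0.361 = 0.507 mol/L.

0.507 mol/L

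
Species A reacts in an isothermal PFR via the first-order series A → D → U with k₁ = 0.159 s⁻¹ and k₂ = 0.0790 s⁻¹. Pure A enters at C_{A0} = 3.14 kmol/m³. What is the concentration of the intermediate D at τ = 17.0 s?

1.21 kmol/m³

For first-order series with pure A initially, C_D(τ) = k₁C_{A0}/(k₂−k₁)·(e^(−k₁τ) − e^(−k₂τ)).
e^(−k₁τ) = e^(−0.159×17.0) = e^(−2.703) = 0.06700; e^(−k₂τ) = e^(−1.343) = 0.2611.
C_D = 0.159×3.14/(0.0790−0.159) × (0.06700−0.2611) = (-6.241)×(-0.1941) = 1.211 kmol/m³.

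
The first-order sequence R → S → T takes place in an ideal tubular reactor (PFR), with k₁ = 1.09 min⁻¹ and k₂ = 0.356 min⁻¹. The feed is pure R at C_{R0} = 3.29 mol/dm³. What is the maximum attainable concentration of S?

At the optimum, C_{S,max}/C_{R0} = (k₁/k₂)^[k₂/(k₂−k₁)].
= (1.09/0.356)^(0.356/(0.356−1.09)) = (3.062)^(-0.4850) = 0.5812.
C_{S,max} = 0.5812×3.29 = 1.91 mol/dm³.

1.91 mol/dm³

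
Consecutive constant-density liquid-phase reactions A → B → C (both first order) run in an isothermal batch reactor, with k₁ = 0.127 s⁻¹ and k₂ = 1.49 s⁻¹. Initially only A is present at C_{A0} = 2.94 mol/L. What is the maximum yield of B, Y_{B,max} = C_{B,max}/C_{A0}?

0.0678

For a first-order series the maximum intermediate yield is C_{B,max}/C_{A0} = (k₁/k₂)^[k₂/(k₂−k₁)].
= (0.127/1.49)^(1.49/(1.49−0.127)) = (0.08523)^(1.093) = 0.06776.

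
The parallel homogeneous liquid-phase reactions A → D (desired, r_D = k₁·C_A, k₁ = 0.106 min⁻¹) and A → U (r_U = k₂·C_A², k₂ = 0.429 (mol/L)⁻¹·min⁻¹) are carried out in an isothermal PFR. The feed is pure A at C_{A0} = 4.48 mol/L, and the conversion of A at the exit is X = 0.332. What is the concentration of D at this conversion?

C_A = C_{A0}(1−X) = 2.993 mol/L.
Along a PFR/batch, dC_D/dC_A = −r_D/(r_D+r_U) = −k₁/(k₁+k₂·C_A).
Integrating from C_{A0} to C_A: C_D = (0.106/0.429)·ln[(0.106+0.429·4.48)/(0.106+0.429·2.99)] = 0.2471·ln(2.028/1.390) = 0.09335 mol/L.

0.0934 mol/L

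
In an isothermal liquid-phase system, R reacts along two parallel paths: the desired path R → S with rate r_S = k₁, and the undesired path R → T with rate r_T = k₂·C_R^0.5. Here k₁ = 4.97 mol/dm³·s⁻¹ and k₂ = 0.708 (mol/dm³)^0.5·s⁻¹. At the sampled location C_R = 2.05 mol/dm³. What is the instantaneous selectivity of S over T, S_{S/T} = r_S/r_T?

S_{S/T} = r_S/r_T = (k₁)/(k₂·C_R^0.5) = (k₁/k₂)·C_R^-0.5.
= (4.97) / (0.708×2.050^0.5) = 4.970/1.014 = 4.90.

4.90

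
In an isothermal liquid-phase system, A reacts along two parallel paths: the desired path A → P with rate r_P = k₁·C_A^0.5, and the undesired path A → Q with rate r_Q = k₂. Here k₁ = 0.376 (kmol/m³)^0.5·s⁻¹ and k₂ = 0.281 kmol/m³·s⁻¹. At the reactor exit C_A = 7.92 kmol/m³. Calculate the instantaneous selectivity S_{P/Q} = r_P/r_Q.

3.77

S_{P/Q} = r_P/r_Q = (k₁·C_A^0.5)/(k₂) = (k₁/k₂)·C_A^0.5.
= (0.376×7.920^0.5) / (0.281) = 1.058/0.2810 = 3.77.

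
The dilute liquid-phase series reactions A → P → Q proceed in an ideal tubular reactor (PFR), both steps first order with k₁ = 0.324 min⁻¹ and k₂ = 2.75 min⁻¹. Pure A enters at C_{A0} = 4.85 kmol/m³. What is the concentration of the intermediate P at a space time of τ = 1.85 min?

0.352 kmol/m³

Solving the coupled first-order balances gives C_P(τ) = [k₁/(k₂−k₁)]·C_{A0}·(e^(−k₁τ) − e^(−k₂τ)).
e^(−k₁τ) = e^(−0.324×1.85) = e^(−0.5994) = 0.5491; e^(−k₂τ) = e^(−5.088) = 0.006173.
C_P = 0.324×4.85/(2.75−0.324) × (0.5491−0.006173) = 0.6477×0.5430 = 0.3517 kmol/m³.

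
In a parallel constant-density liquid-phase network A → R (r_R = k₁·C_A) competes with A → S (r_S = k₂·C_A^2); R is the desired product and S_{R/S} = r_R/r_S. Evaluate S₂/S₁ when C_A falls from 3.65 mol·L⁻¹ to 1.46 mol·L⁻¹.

2.50

S_{R/S} = (k₁/k₂)·C_A⁻¹, so S₂/S₁ = (C_{A,2}/C_{A,1})⁻¹.
= 3.65/1.46 = 2.50.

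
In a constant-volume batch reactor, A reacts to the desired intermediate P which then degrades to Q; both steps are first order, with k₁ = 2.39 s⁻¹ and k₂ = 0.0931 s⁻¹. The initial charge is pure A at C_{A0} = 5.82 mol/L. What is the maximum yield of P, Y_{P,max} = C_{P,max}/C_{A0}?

Evaluating C_P at t_opt = ln(k₂/k₁)/(k₂−k₁) gives C_{P,max}/C_{A0} = (k₁/k₂)^[k₂/(k₂−k₁)].
= (2.39/0.0931)^(0.0931/(0.0931−2.39)) = (25.67)^(-0.04053) = 0.8767.

0.877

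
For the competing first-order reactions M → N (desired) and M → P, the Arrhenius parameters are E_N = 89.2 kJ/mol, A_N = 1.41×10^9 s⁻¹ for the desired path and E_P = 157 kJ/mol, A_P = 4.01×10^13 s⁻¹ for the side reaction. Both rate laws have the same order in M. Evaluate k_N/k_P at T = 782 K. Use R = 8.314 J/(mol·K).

1.19

k_N/k_P = (A_N/A_P)·exp[−(E_N−E_P)/(RT)] = (A_N/A_P)·exp[(E_P−E_N)/(RT)].
(E_P−E_N)/(RT) = (157−89.2)×10³/(8.314×782) = 67800/6502 = 10.43.
k_N/k_P = (1.41×10^9/4.01×10^13)·exp(10.43) = 3.516×10^-5 × 33802 = 1.19.
Since E_N < E_P, lowering the temperature improves selectivity toward N.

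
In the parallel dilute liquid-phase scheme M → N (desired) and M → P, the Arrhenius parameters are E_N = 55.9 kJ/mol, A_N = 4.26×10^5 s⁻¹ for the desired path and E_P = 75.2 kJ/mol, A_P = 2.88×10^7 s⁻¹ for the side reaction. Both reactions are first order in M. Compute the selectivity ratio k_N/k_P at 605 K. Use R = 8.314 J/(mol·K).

0.686

With equal orders, S_{N/P} = k_N/k_P = (A_N/A_P)·exp[(E_P−E_N)/(RT)].
(E_P−E_N)/(RT) = (75.2−55.9)×10³/(8.314×605) = 19300/5030 = 3.837.
k_N/k_P = (4.26×10^5/2.88×10^7)·exp(3.837) = 0.01479 × 46.39 = 0.686.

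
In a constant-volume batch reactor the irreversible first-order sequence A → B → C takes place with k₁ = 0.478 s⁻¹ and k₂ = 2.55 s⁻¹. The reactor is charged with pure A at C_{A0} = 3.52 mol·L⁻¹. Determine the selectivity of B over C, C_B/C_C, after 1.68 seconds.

0.222

For first-order series with pure A initially, C_B(t) = k₁C_{A0}/(k₂−k₁)·(e^(−k₁t) − e^(−k₂t)).
e^(−k₁t) = e^(−0.478×1.68) = e^(−0.8030) = 0.4480; e^(−k₂t) = e^(−4.284) = 0.01379.
C_B = 0.478×3.52/(2.55−0.478) × (0.4480−0.01379) = 0.8120×0.4342 = 0.3526 mol·L⁻¹.
C_A = C_{A0}e^(−k₁t) = 1.577 mol·L⁻¹, so C_C = C_{A0}−C_A−C_B = 1.591 mol·L⁻¹; C_B/C_C = 0.222.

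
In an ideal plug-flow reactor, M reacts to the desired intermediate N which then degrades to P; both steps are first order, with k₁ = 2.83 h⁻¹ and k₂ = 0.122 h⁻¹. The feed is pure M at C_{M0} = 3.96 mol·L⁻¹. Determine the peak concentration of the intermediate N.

3.44 mol·L⁻¹

At the optimum, C_{N,max}/C_{M0} = (k₁/k₂)^[k₂/(k₂−k₁)].
= (2.83/0.122)^(0.122/(0.122−2.83)) = (23.20)^(-0.04505) = 0.8679.
C_{N,max} = 0.8679×3.96 = 3.44 mol·L⁻¹.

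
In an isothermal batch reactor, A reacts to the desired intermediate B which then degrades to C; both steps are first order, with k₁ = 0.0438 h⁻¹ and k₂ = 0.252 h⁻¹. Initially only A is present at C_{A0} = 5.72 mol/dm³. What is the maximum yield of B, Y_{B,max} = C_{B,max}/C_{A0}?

0.120

At the optimum, C_{B,max}/C_{A0} = (k₁/k₂)^[k₂/(k₂−k₁)].
= (0.0438/0.252)^(0.252/(0.252−0.0438)) = (0.1738)^(1.210) = 0.1203.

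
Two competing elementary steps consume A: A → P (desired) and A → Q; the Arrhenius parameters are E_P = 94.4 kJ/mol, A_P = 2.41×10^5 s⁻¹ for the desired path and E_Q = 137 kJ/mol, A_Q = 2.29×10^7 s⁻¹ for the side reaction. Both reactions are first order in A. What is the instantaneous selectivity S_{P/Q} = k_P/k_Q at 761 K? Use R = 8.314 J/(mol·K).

With equal orders, S_{P/Q} = k_P/k_Q = (A_P/A_Q)·exp[(E_Q−E_P)/(RT)].
(E_Q−E_P)/(RT) = (137−94.4)×10³/(8.314×761) = 42600/6327 = 6.733.
k_P/k_Q = (2.41×10^5/2.29×10^7)·exp(6.733) = 0.01052 × 839.7 = 8.84.
Since E_P < E_Q, lowering the temperature improves selectivity toward P.

8.84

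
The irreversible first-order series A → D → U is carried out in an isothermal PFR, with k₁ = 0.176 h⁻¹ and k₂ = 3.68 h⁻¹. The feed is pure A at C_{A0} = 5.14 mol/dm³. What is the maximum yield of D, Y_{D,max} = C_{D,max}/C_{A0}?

At the optimum, C_{D,max}/C_{A0} = (k₁/k₂)^[k₂/(k₂−k₁)].
= (0.176/3.68)^(3.68/(3.68−0.176)) = (0.04783)^(1.050) = 0.04105.

0.0411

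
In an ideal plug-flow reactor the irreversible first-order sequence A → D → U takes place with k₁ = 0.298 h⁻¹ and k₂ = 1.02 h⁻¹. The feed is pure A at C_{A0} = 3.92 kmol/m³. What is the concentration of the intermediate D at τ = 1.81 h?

0.688 kmol/m³

Solving the coupled first-order balances gives C_D(τ) = [k₁/(k₂−k₁)]·C_{A0}·(e^(−k₁τ) − e^(−k₂τ)).
e^(−k₁τ) = e^(−0.298×1.81) = e^(−0.5394) = 0.5831; e^(−k₂τ) = e^(−1.846) = 0.1578.
C_D = 0.298×3.92/(1.02−0.298) × (0.5831−0.1578) = 1.618×0.4253 = 0.6881 kmol/m³.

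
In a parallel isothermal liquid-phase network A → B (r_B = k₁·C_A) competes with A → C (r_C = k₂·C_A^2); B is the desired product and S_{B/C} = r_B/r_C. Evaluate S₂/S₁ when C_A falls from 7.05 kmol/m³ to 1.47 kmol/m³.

S_{B/C} = (k₁/k₂)·C_A⁻¹, so S₂/S₁ = (C_{A,2}/C_{A,1})⁻¹.
= 7.05/1.47 = 4.80.
Selectivity toward B rises as C_A falls — low-concentration operation is favoured.

4.80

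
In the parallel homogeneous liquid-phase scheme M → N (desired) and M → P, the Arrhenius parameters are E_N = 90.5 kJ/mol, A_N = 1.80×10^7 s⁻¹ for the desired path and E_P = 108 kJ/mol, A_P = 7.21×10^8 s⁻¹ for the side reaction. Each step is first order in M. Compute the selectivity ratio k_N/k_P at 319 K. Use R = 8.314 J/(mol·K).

With equal orders, S_{N/P} = k_N/k_P = (A_N/A_P)·exp[(E_P−E_N)/(RT)].
(E_P−E_N)/(RT) = (108−90.5)×10³/(8.314×319) = 17500/2652 = 6.598.
k_N/k_P = (1.80×10^7/7.21×10^8)·exp(6.598) = 0.02497 × 733.9 = 18.3.
Since E_N < E_P, lowering the temperature improves selectivity toward N.

18.3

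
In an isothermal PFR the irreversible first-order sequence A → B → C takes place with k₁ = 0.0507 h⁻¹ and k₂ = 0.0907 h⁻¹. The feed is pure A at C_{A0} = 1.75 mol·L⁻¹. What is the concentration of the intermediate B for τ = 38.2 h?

0.250 mol·L⁻¹

The intermediate concentration in a first-order A→B→C sequence is C_B = k₁C_{A0}(e^(−k₁τ) − e^(−k₂τ))/(k₂−k₁).
e^(−k₁τ) = e^(−0.0507×38.2) = e^(−1.937) = 0.1442; e^(−k₂τ) = e^(−3.465) = 0.03128.
C_B = 0.0507×1.75/(0.0907−0.0507) × (0.1442−0.03128) = 2.218×0.1129 = 0.2504 mol·L⁻¹.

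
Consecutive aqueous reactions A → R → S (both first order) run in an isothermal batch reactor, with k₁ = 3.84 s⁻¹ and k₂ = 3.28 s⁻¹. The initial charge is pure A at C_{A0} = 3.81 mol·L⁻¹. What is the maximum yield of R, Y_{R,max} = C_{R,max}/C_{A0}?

Evaluating C_R at t_opt = ln(k₂/k₁)/(k₂−k₁) gives C_{R,max}/C_{A0} = (k₁/k₂)^[k₂/(k₂−k₁)].
= (3.84/3.28)^(3.28/(3.28−3.84)) = (1.171)^(-5.857) = 0.3972.

0.397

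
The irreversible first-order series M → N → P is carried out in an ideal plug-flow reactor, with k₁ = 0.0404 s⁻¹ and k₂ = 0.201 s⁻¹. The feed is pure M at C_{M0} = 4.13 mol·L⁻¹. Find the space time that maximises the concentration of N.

Setting dC_N/dτ = 0 gives τ_opt = ln(k₂/k₁)/(k₂−k₁).
= ln(0.201/0.0404)/(0.201−0.0404) = ln(4.975)/0.1606 = 1.604/0.1606 = 9.99 s.

9.99 s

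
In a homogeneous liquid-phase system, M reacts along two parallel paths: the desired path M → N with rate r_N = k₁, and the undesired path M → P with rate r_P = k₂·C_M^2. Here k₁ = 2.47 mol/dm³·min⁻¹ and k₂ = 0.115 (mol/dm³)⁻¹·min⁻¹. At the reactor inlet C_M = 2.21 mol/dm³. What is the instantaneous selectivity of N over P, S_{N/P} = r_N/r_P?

4.40

S_{N/P} = r_N/r_P = (k₁)/(k₂·C_M^2) = (k₁/k₂)·C_M^-2.
= (2.47) / (0.115×2.210^2) = 2.470/0.5617 = 4.40.
The undesired path is higher order in M, so low C_M (CSTR or dilute feed) favours N.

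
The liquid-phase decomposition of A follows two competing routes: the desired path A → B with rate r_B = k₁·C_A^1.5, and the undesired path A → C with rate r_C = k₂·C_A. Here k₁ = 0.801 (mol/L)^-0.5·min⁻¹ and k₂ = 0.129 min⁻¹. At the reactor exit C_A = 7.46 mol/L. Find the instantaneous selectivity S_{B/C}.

17.0

S_{B/C} = r_B/r_C = (k₁·C_A^1.5)/(k₂·C_A) = (k₁/k₂)·C_A^0.5.
= (0.801×7.460^1.5) / (0.129×7.460) = 16.32/0.9623 = 17.0.
Since the desired path is higher order in A, keeping C_A high (PFR or concentrated feed) favours B.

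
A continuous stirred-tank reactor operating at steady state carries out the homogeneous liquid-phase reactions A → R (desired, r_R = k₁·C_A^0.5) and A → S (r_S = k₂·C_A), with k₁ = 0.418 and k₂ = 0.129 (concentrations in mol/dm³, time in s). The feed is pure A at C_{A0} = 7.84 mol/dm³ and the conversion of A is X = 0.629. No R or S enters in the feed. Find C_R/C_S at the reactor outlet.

1.90

Exit C_A = C_{A0}(1−X) = 7.84×0.371 = 2.909 mol/dm³.
In a CSTR the entire volume is at exit conditions, so r_R = 0.418×2.909^0.5 = 0.7129 and r_S = 0.129×2.909 = 0.3752.
Overall selectivity = C_R/C_S = r_Rτ/(r_Sτ) = r_R/r_S = 1.90.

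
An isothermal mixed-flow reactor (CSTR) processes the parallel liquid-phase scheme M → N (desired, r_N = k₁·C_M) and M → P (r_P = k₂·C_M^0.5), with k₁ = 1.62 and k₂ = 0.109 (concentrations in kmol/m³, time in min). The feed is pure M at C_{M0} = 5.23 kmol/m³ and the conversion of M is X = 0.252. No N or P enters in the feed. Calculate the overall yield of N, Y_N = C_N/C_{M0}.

Exit C_M = C_{M0}(1−X) = 5.23×0.748 = 3.912 kmol/m³.
In a CSTR the entire volume is at exit conditions, so r_N = 1.62×3.912 = 6.338 and r_P = 0.109×3.912^0.5 = 0.2156.
Fraction of consumed M going to N: r_N/(r_N+r_P) = 0.9671.
C_N = 0.9671·C_{M0}·X = 0.9671×5.23×0.252 = 1.27 kmol/m³; Y_N = C_N/C_{M0} = 0.244.

0.244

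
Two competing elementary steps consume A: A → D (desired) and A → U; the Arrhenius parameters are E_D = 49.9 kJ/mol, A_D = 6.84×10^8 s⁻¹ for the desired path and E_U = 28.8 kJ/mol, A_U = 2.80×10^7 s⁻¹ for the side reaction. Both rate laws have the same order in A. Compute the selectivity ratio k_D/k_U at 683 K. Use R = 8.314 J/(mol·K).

With equal orders, S_{D/U} = k_D/k_U = (A_D/A_U)·exp[(E_U−E_D)/(RT)].
(E_U−E_D)/(RT) = (28.8−49.9)×10³/(8.314×683) = -21100/5678 = -3.716.
k_D/k_U = (6.84×10^8/2.80×10^7)·exp(-3.716) = 24.43 × 0.02434 = 0.594.

0.594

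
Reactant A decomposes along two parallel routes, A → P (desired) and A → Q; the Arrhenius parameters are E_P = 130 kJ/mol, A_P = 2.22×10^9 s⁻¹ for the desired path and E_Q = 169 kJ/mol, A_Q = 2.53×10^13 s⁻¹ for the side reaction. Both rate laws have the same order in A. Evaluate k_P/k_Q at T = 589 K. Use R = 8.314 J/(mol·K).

With equal orders, S_{P/Q} = k_P/k_Q = (A_P/A_Q)·exp[(E_Q−E_P)/(RT)].
(E_Q−E_P)/(RT) = (169−130)×10³/(8.314×589) = 39000/4897 = 7.964.
k_P/k_Q = (2.22×10^9/2.53×10^13)·exp(7.964) = 8.775×10^-5 × 2876 = 0.252.

0.252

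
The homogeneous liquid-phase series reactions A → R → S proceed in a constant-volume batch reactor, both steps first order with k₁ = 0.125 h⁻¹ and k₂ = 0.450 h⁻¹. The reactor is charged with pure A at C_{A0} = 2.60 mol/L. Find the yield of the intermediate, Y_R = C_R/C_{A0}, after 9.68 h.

Solving the coupled first-order balances gives C_R(t) = [k₁/(k₂−k₁)]·C_{A0}·(e^(−k₁t) − e^(−k₂t)).
e^(−k₁t) = e^(−0.125×9.68) = e^(−1.210) = 0.2982; e^(−k₂t) = e^(−4.356) = 0.01283.
C_R = 0.125×2.60/(0.450−0.125) × (0.2982−0.01283) = 1.000×0.2854 = 0.2854 mol/L.
Y_R = C_R/C_{A0} = 0.2854/2.60 = 0.110.

0.110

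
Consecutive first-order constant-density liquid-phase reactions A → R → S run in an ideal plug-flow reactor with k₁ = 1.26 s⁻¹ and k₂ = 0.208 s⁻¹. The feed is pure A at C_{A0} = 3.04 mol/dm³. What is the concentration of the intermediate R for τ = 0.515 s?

The intermediate concentration in a first-order A→B→C sequence is C_R = k₁C_{A0}(e^(−k₁τ) − e^(−k₂τ))/(k₂−k₁).
e^(−k₁τ) = e^(−1.26×0.515) = e^(−0.6489) = 0.5226; e^(−k₂τ) = e^(−0.1071) = 0.8984.
C_R = 1.26×3.04/(0.208−1.26) × (0.5226−0.8984) = (-3.641)×(-0.3758) = 1.368 mol/dm³.

1.37 mol/dm³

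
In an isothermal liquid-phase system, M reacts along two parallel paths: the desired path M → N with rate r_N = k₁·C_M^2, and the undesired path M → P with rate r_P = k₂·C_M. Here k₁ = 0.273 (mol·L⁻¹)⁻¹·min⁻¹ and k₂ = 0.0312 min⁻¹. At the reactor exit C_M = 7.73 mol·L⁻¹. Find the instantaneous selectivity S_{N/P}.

67.6

S_{N/P} = r_N/r_P = (k₁·C_M^2)/(k₂·C_M) = (k₁/k₂)·C_M.
= (0.273×7.730^2) / (0.0312×7.730) = 16.31/0.2412 = 67.6.
Since the desired path is higher order in M, keeping C_M high (PFR or concentrated feed) favours N.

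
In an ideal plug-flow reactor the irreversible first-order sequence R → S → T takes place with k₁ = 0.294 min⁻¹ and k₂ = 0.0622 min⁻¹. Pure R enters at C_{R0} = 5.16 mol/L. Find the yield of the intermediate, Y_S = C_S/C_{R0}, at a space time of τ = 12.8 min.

For first-order series with pure R initially, C_S(τ) = k₁C_{R0}/(k₂−k₁)·(e^(−k₁τ) − e^(−k₂τ)).
e^(−k₁τ) = e^(−0.294×12.8) = e^(−3.763) = 0.02321; e^(−k₂τ) = e^(−0.7962) = 0.4511.
C_S = 0.294×5.16/(0.0622−0.294) × (0.02321−0.4511) = (-6.545)×(-0.4278) = 2.800 mol/L.
Y_S = C_S/C_{R0} = 2.800/5.16 = 0.543.

0.543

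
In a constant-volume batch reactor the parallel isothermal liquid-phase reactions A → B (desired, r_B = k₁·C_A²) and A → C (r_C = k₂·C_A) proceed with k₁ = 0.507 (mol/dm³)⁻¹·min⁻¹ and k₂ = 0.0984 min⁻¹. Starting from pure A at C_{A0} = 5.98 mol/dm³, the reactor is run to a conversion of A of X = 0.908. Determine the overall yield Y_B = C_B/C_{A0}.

0.839

C_A = C_{A0}(1−X) = 0.5502 mol/dm³.
Along a PFR/batch, dC_C/dC_A = −r_C/(r_B+r_C) = −k₂/(k₂+k₁·C_A).
Integrating from C_{A0} to C_A: C_C = (0.0984/0.507)·ln[(0.0984+0.507·5.98)/(0.0984+0.507·0.550)] = 0.1941·ln(3.130/0.3773) = 0.4106 mol/dm³.
Then C_B = (C_{A0}−C_A) − C_C = 5.430 − 0.4106 = 5.019 mol/dm³.
Y_B = C_B/C_{A0} = 5.019/5.98 = 0.839.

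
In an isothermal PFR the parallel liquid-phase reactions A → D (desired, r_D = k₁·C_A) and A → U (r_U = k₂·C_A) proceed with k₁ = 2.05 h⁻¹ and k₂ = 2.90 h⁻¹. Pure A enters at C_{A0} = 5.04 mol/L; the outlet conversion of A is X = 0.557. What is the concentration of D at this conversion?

C_A = C_{A0}(1−X) = 2.233 mol/L.
Both paths are first order in A, so the instantaneous fraction to D is constant: dC_D/d(−C_A) = k₁/(k₁+k₂) = 0.4141.
C_D = 0.4141·(C_{A0}−C_A) = 0.4141×2.807 = 1.16 mol/L.

1.16 mol/L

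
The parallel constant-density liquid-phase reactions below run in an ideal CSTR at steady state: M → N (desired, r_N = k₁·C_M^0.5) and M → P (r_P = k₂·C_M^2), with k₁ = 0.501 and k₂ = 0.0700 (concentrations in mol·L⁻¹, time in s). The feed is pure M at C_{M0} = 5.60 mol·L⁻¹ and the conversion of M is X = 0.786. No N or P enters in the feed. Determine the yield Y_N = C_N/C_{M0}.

Exit C_M = C_{M0}(1−X) = 5.60×0.214 = 1.198 mol·L⁻¹.
Rates in a CSTR are evaluated at the outlet concentration: r_N = 0.501×1.198^0.5 = 0.5485, r_P = 0.0700×1.198^2 = 0.1005.
Fraction of consumed M going to N: r_N/(r_N+r_P) = 0.8451.
C_N = 0.8451·C_{M0}·X = 0.8451×5.60×0.786 = 3.72 mol·L⁻¹; Y_N = C_N/C_{M0} = 0.664.

0.664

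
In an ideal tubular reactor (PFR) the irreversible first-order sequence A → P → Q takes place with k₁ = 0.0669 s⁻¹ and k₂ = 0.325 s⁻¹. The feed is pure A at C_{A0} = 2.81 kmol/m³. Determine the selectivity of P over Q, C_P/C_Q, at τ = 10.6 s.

For first-order series with pure A initially, C_P(τ) = k₁C_{A0}/(k₂−k₁)·(e^(−k₁τ) − e^(−k₂τ)).
e^(−k₁τ) = e^(−0.0669×10.6) = e^(−0.7091) = 0.4921; e^(−k₂τ) = e^(−3.445) = 0.03190.
C_P = 0.0669×2.81/(0.325−0.0669) × (0.4921−0.03190) = 0.7284×0.4602 = 0.3352 kmol/m³.
C_A = C_{A0}e^(−k₁τ) = 1.383 kmol/m³, so C_Q = C_{A0}−C_A−C_P = 1.092 kmol/m³; C_P/C_Q = 0.307.

0.307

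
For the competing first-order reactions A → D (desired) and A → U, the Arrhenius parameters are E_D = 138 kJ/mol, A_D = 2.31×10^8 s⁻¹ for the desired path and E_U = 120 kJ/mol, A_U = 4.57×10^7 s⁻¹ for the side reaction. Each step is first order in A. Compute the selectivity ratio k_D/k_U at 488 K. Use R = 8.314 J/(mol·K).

0.0598

Since both paths have the same order in A, the concentration cancels and S_{D/U} = k_D/k_U = (A_D/A_U)·exp[(E_U−E_D)/(RT)].
(E_U−E_D)/(RT) = (120−138)×10³/(8.314×488) = -18000/4057 = -4.437.
k_D/k_U = (2.31×10^8/4.57×10^7)·exp(-4.437) = 5.055 × 0.01184 = 0.0598.
Since E_D > E_U, raising the temperature improves selectivity toward D.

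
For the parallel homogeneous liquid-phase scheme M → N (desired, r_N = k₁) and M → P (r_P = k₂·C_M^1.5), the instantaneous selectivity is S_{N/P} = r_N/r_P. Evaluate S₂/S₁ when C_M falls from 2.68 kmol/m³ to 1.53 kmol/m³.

S_{N/P} = (k₁/k₂)·C_M^-1.5, so S₂/S₁ = (C_{M,2}/C_{M,1})^-1.5.
= (1.53/2.68)^(-1.5) = (0.5709)^(-1.5) = 2.32.
Selectivity toward N rises as C_M falls — low-concentration operation is favoured.

2.32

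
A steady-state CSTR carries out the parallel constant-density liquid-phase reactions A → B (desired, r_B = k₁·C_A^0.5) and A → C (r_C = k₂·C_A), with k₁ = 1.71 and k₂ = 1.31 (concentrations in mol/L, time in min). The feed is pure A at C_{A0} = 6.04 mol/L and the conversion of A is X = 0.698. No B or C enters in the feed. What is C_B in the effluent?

Exit C_A = C_{A0}(1−X) = 6.04×0.302 = 1.824 mol/L.
A CSTR operates uniformly at the exit composition, giving r_B = 2.310 and r_C = 2.390 (each k·C_A^n at C_A = 1.824).
Fraction of consumed A going to B: r_B/(r_B+r_C) = 0.4915.
C_B = 0.4915·C_{A0}·X = 0.4915×6.04×0.698 = 2.07 mol/L.

2.07 mol/L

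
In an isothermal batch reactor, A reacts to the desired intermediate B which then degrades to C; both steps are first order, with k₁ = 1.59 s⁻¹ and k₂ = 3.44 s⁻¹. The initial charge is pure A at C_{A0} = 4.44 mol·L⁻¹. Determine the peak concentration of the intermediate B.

1.06 mol·L⁻¹

For a first-order series the maximum intermediate yield is C_{B,max}/C_{A0} = (k₁/k₂)^[k₂/(k₂−k₁)].
= (1.59/3.44)^(3.44/(3.44−1.59)) = (0.4622)^(1.859) = 0.2381.
C_{B,max} = 0.2381×4.44 = 1.06 mol·L⁻¹.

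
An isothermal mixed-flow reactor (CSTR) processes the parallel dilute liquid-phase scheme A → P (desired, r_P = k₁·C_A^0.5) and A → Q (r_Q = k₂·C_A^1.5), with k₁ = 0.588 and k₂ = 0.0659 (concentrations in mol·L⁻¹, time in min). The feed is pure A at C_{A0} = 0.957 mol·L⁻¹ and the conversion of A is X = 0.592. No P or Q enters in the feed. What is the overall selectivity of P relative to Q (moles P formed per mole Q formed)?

22.9

Exit C_A = C_{A0}(1−X) = 0.957×0.408 = 0.3905 mol·L⁻¹.
In a CSTR the entire volume is at exit conditions, so r_P = 0.588×0.3905^0.5 = 0.3674 and r_Q = 0.0659×0.3905^1.5 = 0.01608.
Overall selectivity = C_P/C_Q = r_Pτ/(r_Qτ) = r_P/r_Q = 22.9.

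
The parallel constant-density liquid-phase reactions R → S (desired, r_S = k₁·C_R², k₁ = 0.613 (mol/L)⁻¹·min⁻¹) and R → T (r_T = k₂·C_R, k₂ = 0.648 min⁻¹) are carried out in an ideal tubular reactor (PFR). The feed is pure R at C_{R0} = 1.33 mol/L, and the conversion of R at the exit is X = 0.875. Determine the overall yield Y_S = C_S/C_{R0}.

0.344

C_R = C_{R0}(1−X) = 0.1663 mol/L.
Along a PFR/batch, dC_T/dC_R = −r_T/(r_S+r_T) = −k₂/(k₂+k₁·C_R).
Integrating from C_{R0} to C_R: C_T = (0.648/0.613)·ln[(0.648+0.613·1.33)/(0.648+0.613·0.166)] = 1.057·ln(1.463/0.7499) = 0.7067 mol/L.
Then C_S = (C_{R0}−C_R) − C_T = 1.164 − 0.7067 = 0.4571 mol/L.
Y_S = C_S/C_{R0} = 0.4571/1.33 = 0.344.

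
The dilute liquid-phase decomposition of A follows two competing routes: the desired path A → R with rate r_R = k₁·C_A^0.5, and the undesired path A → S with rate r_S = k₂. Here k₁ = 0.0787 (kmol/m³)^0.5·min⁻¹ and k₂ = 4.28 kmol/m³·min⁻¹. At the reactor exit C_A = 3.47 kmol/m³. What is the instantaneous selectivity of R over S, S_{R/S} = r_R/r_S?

0.0343

S_{R/S} = r_R/r_S = (k₁·C_A^0.5)/(k₂) = (k₁/k₂)·C_A^0.5.
= (0.0787×3.470^0.5) / (4.28) = 0.1466/4.280 = 0.0343.
Since the desired path is higher order in A, keeping C_A high (PFR or concentrated feed) favours R.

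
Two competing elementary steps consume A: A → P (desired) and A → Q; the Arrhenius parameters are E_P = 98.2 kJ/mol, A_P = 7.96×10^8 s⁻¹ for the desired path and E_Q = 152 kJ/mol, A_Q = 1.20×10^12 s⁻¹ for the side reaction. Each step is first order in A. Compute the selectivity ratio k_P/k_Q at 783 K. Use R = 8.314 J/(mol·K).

2.58

k_P/k_Q = (A_P/A_Q)·exp[−(E_P−E_Q)/(RT)] = (A_P/A_Q)·exp[(E_Q−E_P)/(RT)].
(E_Q−E_P)/(RT) = (152−98.2)×10³/(8.314×783) = 53800/6510 = 8.264.
k_P/k_Q = (7.96×10^8/1.20×10^12)·exp(8.264) = 6.633×10^-4 × 3883 = 2.58.
Since E_P < E_Q, lowering the temperature improves selectivity toward P.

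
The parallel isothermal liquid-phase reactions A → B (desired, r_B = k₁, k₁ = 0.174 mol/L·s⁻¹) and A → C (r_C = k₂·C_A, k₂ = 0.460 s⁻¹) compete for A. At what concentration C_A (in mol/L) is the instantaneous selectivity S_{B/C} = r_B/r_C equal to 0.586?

S_{B/C} = (k₁/k₂)·C_A⁻¹ ⇒ C_A = (S·k₂/k₁)^(-1).
= (0.586×0.460/0.174)^(-1) = (1.549)^(-1) = 0.645 mol/L.

0.645 mol/L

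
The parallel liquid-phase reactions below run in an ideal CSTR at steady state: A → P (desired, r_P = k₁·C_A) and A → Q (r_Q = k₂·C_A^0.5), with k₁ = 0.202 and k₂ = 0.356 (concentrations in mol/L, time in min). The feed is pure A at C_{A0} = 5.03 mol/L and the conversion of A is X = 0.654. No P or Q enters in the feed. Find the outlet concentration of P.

1.41 mol/L

Exit C_A = C_{A0}(1−X) = 5.03×0.346 = 1.740 mol/L.
A CSTR operates uniformly at the exit composition, giving r_P = 0.3516 and r_Q = 0.4696 (each k·C_A^n at C_A = 1.740).
Fraction of consumed A going to P: r_P/(r_P+r_Q) = 0.4281.
C_P = 0.4281·C_{A0}·X = 0.4281×5.03×0.654 = 1.41 mol/L.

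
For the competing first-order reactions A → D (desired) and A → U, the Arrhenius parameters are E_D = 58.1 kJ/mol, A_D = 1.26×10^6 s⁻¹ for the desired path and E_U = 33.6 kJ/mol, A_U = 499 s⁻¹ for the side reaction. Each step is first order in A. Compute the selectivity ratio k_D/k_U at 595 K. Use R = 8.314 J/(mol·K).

Since both paths have the same order in A, the concentration cancels and S_{D/U} = k_D/k_U = (A_D/A_U)·exp[(E_U−E_D)/(RT)].
(E_U−E_D)/(RT) = (33.6−58.1)×10³/(8.314×595) = -24500/4947 = -4.953.
k_D/k_U = (1.26×10^6/499)·exp(-4.953) = 2525 × 0.007065 = 17.8.

17.8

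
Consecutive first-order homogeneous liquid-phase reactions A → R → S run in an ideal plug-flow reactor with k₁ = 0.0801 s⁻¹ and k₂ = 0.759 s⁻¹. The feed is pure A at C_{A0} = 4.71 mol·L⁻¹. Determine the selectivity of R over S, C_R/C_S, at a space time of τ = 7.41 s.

For first-order series with pure A initially, C_R(τ) = k₁C_{A0}/(k₂−k₁)·(e^(−k₁τ) − e^(−k₂τ)).
e^(−k₁τ) = e^(−0.0801×7.41) = e^(−0.5935) = 0.5524; e^(−k₂τ) = e^(−5.624) = 0.003609.
C_R = 0.0801×4.71/(0.759−0.0801) × (0.5524−0.003609) = 0.5557×0.5488 = 0.3050 mol·L⁻¹.
C_A = C_{A0}e^(−k₁τ) = 2.602 mol·L⁻¹, so C_S = C_{A0}−C_A−C_R = 1.803 mol·L⁻¹; C_R/C_S = 0.169.

0.169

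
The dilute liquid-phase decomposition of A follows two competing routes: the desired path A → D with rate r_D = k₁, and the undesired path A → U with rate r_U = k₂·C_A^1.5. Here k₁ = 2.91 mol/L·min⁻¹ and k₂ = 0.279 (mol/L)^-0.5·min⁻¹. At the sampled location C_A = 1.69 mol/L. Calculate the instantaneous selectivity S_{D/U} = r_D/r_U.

S_{D/U} = r_D/r_U = (k₁)/(k₂·C_A^1.5) = (k₁/k₂)·C_A^-1.5.
= (2.91) / (0.279×1.690^1.5) = 2.910/0.6130 = 4.75.

4.75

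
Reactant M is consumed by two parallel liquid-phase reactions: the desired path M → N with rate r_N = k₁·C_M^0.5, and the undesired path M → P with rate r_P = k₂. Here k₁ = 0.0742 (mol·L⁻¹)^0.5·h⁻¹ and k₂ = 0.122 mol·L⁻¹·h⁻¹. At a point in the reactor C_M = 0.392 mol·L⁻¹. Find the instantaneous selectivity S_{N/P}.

0.381

S_{N/P} = r_N/r_P = (k₁·C_M^0.5)/(k₂) = (k₁/k₂)·C_M^0.5.
= (0.0742×0.3920^0.5) / (0.122) = 0.04646/0.1220 = 0.381.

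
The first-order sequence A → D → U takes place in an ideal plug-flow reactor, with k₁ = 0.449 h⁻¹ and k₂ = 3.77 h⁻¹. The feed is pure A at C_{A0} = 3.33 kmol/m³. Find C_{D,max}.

0.297 kmol/m³

At the optimum, C_{D,max}/C_{A0} = (k₁/k₂)^[k₂/(k₂−k₁)].
= (0.449/3.77)^(3.77/(3.77−0.449)) = (0.1191)^(1.135) = 0.08932.
C_{D,max} = 0.08932×3.33 = 0.297 kmol/m³.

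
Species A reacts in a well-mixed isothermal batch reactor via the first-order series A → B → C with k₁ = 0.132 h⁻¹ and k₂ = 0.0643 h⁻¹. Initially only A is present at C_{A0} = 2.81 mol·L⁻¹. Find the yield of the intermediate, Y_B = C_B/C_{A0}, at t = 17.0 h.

Solving the coupled first-order balances gives C_B(t) = [k₁/(k₂−k₁)]·C_{A0}·(e^(−k₁t) − e^(−k₂t)).
e^(−k₁t) = e^(−0.132×17.0) = e^(−2.244) = 0.1060; e^(−k₂t) = e^(−1.093) = 0.3352.
C_B = 0.132×2.81/(0.0643−0.132) × (0.1060−0.3352) = (-5.479)×(-0.2291) = 1.255 mol·L⁻¹.
Y_B = C_B/C_{A0} = 1.255/2.81 = 0.447.

0.447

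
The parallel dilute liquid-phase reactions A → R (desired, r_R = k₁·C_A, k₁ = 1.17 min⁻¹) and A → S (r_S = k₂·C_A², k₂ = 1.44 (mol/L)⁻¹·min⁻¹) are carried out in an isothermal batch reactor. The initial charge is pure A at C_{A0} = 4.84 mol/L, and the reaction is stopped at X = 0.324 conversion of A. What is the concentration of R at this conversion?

C_A = C_{A0}(1−X) = 3.272 mol/L.
Along a PFR/batch, dC_R/dC_A = −r_R/(r_R+r_S) = −k₁/(k₁+k₂·C_A).
Integrating from C_{A0} to C_A: C_R = (1.17/1.44)·ln[(1.17+1.44·4.84)/(1.17+1.44·3.27)] = 0.8125·ln(8.140/5.881) = 0.2640 mol/L.

0.264 mol/L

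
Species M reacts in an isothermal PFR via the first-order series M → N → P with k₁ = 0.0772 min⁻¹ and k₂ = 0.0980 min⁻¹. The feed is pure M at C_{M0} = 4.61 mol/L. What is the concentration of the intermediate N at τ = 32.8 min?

0.673 mol/L

For first-order series with pure M initially, C_N(τ) = k₁C_{M0}/(k₂−k₁)·(e^(−k₁τ) − e^(−k₂τ)).
e^(−k₁τ) = e^(−0.0772×32.8) = e^(−2.532) = 0.07949; e^(−k₂τ) = e^(−3.214) = 0.04018.
C_N = 0.0772×4.61/(0.0980−0.0772) × (0.07949−0.04018) = 17.11×0.03931 = 0.6726 mol/L.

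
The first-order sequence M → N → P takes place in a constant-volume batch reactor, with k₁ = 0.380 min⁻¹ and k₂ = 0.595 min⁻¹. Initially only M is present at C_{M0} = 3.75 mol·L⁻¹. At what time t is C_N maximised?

2.09 min

Setting dC_N/dt = 0 gives t_opt = ln(k₂/k₁)/(k₂−k₁).
= ln(0.595/0.380)/(0.595−0.380) = ln(1.566)/0.2150 = 0.4484/0.2150 = 2.09 min.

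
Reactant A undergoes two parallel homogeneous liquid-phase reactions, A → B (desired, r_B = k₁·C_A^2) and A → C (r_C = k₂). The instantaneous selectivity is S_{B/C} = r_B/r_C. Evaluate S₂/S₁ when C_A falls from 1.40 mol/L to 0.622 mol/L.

0.197

S_{B/C} = (k₁/k₂)·C_A^2, so S₂/S₁ = (C_{A,2}/C_{A,1})^2.
= (0.622/1.40)^2 = (0.4443)^2 = 0.197.
Selectivity toward B falls as C_A falls — high-concentration operation is favoured.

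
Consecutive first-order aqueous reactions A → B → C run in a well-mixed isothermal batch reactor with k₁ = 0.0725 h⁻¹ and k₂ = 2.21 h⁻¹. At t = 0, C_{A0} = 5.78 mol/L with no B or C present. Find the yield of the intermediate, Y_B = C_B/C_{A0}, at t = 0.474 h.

0.0209

For first-order series with pure A initially, C_B(t) = k₁C_{A0}/(k₂−k₁)·(e^(−k₁t) − e^(−k₂t)).
e^(−k₁t) = e^(−0.0725×0.474) = e^(−0.03436) = 0.9662; e^(−k₂t) = e^(−1.048) = 0.3508.
C_B = 0.0725×5.78/(2.21−0.0725) × (0.9662−0.3508) = 0.1960×0.6154 = 0.1207 mol/L.
Y_B = C_B/C_{A0} = 0.1207/5.78 = 0.0209.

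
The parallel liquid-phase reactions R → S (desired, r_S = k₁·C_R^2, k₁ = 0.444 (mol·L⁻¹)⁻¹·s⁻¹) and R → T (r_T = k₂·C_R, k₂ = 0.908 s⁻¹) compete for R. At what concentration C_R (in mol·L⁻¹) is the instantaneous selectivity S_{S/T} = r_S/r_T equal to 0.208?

0.425 mol·L⁻¹

S_{S/T} = (k₁/k₂)·C_R ⇒ C_R = S·k₂/k₁.
= 0.208×0.908/0.444 = 0.425 mol·L⁻¹.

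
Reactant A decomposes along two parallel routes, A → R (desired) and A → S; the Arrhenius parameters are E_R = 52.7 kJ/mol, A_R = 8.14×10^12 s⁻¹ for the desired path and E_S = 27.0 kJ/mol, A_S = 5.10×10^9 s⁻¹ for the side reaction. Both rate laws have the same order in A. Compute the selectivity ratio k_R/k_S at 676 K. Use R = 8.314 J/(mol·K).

16.5

With equal orders, S_{R/S} = k_R/k_S = (A_R/A_S)·exp[(E_S−E_R)/(RT)].
(E_S−E_R)/(RT) = (27.0−52.7)×10³/(8.314×676) = -25700/5620 = -4.573.
k_R/k_S = (8.14×10^12/5.10×10^9)·exp(-4.573) = 1596 × 0.01033 = 16.5.
Since E_R > E_S, raising the temperature improves selectivity toward R.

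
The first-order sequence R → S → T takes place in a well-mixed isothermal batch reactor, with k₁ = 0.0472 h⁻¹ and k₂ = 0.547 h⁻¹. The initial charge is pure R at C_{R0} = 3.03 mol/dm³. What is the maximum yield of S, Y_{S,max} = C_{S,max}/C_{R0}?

Evaluating C_S at t_opt = ln(k₂/k₁)/(k₂−k₁) gives C_{S,max}/C_{R0} = (k₁/k₂)^[k₂/(k₂−k₁)].
= (0.0472/0.547)^(0.547/(0.547−0.0472)) = (0.08629)^(1.094) = 0.06846.

0.0685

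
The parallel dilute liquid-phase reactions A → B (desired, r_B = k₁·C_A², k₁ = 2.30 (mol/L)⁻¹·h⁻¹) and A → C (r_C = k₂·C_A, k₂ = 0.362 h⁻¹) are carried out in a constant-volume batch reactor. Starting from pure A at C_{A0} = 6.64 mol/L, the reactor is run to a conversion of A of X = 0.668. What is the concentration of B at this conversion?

4.27 mol/L

C_A = C_{A0}(1−X) = 2.204 mol/L.
Along a PFR/batch, dC_C/dC_A = −r_C/(r_B+r_C) = −k₂/(k₂+k₁·C_A).
Integrating from C_{A0} to C_A: C_C = (0.362/2.30)·ln[(0.362+2.30·6.64)/(0.362+2.30·2.20)] = 0.1574·ln(15.63/5.432) = 0.1664 mol/L.
Then C_B = (C_{A0}−C_A) − C_C = 4.436 − 0.1664 = 4.269 mol/L.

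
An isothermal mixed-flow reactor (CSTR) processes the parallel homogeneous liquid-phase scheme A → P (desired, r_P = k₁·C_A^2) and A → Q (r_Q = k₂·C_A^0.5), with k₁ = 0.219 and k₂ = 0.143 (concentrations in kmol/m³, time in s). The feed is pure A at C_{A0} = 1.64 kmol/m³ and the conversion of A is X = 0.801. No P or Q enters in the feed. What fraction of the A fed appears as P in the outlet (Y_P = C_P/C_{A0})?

0.178

Exit C_A = C_{A0}(1−X) = 1.64×0.199 = 0.3264 kmol/m³.
In a CSTR the entire volume is at exit conditions, so r_P = 0.219×0.3264^2 = 0.02333 and r_Q = 0.143×0.3264^0.5 = 0.08169.
Fraction of consumed A going to P: r_P/(r_P+r_Q) = 0.2221.
C_P = 0.2221·C_{A0}·X = 0.2221×1.64×0.801 = 0.292 kmol/m³; Y_P = C_P/C_{A0} = 0.178.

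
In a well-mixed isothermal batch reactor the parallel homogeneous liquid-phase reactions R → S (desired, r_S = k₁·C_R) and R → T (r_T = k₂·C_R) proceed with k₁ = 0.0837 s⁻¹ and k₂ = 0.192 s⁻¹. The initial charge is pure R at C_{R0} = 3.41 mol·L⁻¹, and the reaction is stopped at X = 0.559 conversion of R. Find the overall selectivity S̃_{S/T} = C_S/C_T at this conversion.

C_R = C_{R0}(1−X) = 1.504 mol·L⁻¹.
Both paths are first order in R, so the instantaneous fraction to S is constant: dC_S/d(−C_R) = k₁/(k₁+k₂) = 0.3036.
C_S = 0.3036·(C_{R0}−C_R) = 0.3036×1.906 = 0.579 mol·L⁻¹.
C_T = (C_{R0}−C_R)−C_S = 1.327 mol·L⁻¹; S̃_{S/T} = 0.5787/1.327 = 0.436.

0.436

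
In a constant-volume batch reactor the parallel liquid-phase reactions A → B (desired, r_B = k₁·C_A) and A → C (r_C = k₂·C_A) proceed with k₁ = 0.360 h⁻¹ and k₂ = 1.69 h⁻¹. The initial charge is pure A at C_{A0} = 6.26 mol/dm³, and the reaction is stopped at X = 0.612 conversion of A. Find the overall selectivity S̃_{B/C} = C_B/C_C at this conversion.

C_A = C_{A0}(1−X) = 2.429 mol/dm³.
Both paths are first order in A, so the instantaneous fraction to B is constant: dC_B/d(−C_A) = k₁/(k₁+k₂) = 0.1756.
C_B = 0.1756·(C_{A0}−C_A) = 0.1756×3.831 = 0.673 mol/dm³.
C_C = (C_{A0}−C_A)−C_B = 3.158 mol/dm³; S̃_{B/C} = 0.6728/3.158 = 0.213.

0.213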